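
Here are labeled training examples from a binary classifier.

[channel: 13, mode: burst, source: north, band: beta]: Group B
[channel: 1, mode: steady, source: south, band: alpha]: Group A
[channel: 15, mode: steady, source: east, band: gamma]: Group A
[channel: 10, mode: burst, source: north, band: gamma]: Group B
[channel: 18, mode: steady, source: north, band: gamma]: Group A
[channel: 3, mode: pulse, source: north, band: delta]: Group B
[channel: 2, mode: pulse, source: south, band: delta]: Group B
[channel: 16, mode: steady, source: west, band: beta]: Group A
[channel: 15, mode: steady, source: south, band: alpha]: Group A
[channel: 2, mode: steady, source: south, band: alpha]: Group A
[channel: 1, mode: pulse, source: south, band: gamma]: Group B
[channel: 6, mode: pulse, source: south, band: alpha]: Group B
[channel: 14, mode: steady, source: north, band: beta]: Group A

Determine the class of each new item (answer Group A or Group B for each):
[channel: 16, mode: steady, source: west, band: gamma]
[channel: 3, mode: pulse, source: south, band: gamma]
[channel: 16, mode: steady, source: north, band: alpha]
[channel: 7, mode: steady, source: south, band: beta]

Looking at the examples, the only property every 'Group A' case has and every 'Group B' case lacks is: mode is steady.
[channel: 16, mode: steady, source: west, band: gamma] → mode is steady → Group A. [channel: 3, mode: pulse, source: south, band: gamma] → mode is pulse → Group B. [channel: 16, mode: steady, source: north, band: alpha] → mode is steady → Group A. [channel: 7, mode: steady, source: south, band: beta] → mode is steady → Group A.

Group A, Group B, Group A, Group A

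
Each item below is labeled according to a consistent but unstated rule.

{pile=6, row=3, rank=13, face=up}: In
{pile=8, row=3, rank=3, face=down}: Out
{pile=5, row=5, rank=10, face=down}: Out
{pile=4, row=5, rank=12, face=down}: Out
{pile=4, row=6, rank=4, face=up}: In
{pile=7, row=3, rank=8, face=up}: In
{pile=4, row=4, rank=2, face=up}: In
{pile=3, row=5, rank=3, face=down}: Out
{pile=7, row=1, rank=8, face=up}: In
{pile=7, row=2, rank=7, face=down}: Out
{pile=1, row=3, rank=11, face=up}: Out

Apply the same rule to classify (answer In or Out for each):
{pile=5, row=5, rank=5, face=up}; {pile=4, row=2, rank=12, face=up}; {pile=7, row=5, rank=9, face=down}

In, In, Out

The common property of the 'In' items is: face is up AND pile ≥ 3. No 'Out' item has it.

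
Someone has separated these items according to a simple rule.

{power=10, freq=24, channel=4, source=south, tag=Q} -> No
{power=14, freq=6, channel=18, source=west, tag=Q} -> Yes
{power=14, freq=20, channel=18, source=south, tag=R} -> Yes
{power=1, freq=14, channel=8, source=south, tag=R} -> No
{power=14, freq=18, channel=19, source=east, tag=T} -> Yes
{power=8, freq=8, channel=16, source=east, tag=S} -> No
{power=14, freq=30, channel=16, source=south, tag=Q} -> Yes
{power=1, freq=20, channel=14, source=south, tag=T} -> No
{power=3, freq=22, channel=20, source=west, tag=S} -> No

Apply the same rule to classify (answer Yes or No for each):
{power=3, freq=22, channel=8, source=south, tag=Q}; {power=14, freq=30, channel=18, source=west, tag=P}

No, Yes

All 'Yes' examples share one property — power = 14 — and every 'No' example lacks it.
No: {power=3, freq=22, channel=8, source=south, tag=Q}, since power = 3.
Yes: {power=14, freq=30, channel=18, source=west, tag=P}, since power = 14.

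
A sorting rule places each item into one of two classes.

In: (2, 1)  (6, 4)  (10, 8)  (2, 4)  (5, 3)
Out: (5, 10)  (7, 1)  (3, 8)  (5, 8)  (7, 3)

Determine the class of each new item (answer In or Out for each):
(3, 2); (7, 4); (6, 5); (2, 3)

The pattern is that an item is 'In' exactly when: |first − second| ≤ 2.

In, Out, In, In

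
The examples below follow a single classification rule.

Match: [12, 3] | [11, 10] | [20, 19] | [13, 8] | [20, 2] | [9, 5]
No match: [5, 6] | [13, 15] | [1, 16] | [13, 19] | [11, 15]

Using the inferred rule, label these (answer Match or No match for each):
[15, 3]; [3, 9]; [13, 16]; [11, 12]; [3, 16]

A rule that fits every label: first > second — true of each 'Match' example, false of each 'No match' one.

Match, No match, No match, No match, No match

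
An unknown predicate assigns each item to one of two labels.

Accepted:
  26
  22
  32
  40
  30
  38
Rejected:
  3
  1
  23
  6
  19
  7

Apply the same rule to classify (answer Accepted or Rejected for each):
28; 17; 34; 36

The rule appears to be: even AND at least 7.
28: Accepted (28 is even, 28 ≥ 7). 17: Rejected (17 is odd, 17 ≥ 7). 34: Accepted (34 is even, 34 ≥ 7). 36: Accepted (36 is even, 36 ≥ 7).

Accepted, Rejected, Accepted, Accepted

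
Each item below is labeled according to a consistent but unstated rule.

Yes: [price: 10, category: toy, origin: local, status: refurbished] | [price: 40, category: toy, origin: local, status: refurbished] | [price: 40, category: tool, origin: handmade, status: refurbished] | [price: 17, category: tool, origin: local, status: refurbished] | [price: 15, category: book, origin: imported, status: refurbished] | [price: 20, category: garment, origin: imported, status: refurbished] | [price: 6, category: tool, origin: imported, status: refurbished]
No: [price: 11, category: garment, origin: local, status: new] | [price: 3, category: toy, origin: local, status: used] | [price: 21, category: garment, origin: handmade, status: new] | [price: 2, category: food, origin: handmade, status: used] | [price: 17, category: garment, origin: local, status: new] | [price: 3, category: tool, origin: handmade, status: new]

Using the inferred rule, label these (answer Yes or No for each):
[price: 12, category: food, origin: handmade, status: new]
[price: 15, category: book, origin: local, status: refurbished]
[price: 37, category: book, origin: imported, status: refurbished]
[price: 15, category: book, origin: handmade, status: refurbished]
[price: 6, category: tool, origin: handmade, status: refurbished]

'Yes' ⟺ status is refurbished.
[price: 12, category: food, origin: handmade, status: new]: No (status is new). [price: 15, category: book, origin: local, status: refurbished]: Yes (status is refurbished). [price: 37, category: book, origin: imported, status: refurbished]: Yes (status is refurbished). [price: 15, category: book, origin: handmade, status: refurbished]: Yes (status is refurbished). [price: 6, category: tool, origin: handmade, status: refurbished]: Yes (status is refurbished).

No, Yes, Yes, Yes, Yes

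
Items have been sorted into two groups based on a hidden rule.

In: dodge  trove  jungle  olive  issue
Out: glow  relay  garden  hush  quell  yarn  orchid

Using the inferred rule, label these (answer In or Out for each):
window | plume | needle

Out, In, In

The simplest hypothesis consistent with all the labels is: ends with 'e'.
window — ends with 'w', hence Out. plume — ends with 'e', hence In. needle — ends with 'e', hence In.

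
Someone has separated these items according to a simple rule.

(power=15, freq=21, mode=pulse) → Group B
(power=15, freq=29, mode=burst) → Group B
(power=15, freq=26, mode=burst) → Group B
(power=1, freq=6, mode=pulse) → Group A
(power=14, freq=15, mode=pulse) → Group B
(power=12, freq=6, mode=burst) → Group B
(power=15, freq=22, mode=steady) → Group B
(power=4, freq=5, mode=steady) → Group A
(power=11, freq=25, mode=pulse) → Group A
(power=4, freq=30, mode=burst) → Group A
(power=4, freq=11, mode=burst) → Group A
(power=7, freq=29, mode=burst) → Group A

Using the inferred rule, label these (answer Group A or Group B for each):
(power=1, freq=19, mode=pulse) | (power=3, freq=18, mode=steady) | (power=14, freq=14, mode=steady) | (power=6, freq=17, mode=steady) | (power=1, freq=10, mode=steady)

Group A, Group A, Group B, Group A, Group A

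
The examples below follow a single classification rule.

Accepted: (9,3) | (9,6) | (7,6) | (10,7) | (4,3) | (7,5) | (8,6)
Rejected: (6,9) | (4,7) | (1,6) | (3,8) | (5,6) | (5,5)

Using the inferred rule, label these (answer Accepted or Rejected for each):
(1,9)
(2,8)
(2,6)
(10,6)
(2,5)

Rejected, Rejected, Rejected, Accepted, Rejected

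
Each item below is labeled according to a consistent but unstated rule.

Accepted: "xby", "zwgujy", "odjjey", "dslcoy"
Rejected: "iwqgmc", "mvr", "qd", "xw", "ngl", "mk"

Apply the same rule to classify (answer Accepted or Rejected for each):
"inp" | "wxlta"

Rejected, Rejected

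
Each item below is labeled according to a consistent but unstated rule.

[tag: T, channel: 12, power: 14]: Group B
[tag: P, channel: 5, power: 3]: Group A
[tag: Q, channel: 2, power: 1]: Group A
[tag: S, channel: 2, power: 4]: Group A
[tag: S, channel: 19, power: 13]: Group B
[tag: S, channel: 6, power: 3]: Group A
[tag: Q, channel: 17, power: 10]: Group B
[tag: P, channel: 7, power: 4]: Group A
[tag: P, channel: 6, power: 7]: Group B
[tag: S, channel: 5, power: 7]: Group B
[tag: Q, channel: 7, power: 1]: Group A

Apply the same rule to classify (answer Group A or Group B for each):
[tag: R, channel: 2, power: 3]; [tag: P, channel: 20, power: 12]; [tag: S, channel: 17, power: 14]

Every 'Group A' example satisfies: power ≤ 4. None of the 'Group B' examples do.

Group A, Group B, Group B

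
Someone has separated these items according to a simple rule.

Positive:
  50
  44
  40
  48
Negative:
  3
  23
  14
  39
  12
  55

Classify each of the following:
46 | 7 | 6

Every 'Positive' example satisfies: even AND at least 23. None of the 'Negative' examples do.
46 → 46 is even, 46 ≥ 23 → Positive.
7 → 7 is odd, 7 < 23 → Negative.
6 → 6 is even, 6 < 23 → Negative.

Positive, Negative, Negative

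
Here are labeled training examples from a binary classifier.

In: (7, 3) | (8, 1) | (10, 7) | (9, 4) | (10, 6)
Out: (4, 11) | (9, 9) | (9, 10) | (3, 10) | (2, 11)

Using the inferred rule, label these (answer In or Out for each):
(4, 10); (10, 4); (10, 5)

Out, In, In

The pattern is that an item is 'In' exactly when: first > second.
(4, 10): Out (4 < 10). (10, 4): In (10 > 4). (10, 5): In (10 > 5).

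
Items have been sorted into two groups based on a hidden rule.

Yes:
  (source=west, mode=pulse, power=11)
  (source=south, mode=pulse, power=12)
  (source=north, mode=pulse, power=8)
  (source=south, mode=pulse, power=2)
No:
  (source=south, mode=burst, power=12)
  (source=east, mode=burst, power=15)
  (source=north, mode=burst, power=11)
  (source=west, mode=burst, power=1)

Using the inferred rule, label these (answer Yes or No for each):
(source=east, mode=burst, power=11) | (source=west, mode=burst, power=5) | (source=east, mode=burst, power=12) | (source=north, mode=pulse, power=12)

The common property of the 'Yes' items is: mode is pulse. No 'No' item has it.
(source=east, mode=burst, power=11) — mode is burst, hence No.
(source=west, mode=burst, power=5) — mode is burst, hence No.
(source=east, mode=burst, power=12) — mode is burst, hence No.
(source=north, mode=pulse, power=12) — mode is pulse, hence Yes.

No, No, No, Yes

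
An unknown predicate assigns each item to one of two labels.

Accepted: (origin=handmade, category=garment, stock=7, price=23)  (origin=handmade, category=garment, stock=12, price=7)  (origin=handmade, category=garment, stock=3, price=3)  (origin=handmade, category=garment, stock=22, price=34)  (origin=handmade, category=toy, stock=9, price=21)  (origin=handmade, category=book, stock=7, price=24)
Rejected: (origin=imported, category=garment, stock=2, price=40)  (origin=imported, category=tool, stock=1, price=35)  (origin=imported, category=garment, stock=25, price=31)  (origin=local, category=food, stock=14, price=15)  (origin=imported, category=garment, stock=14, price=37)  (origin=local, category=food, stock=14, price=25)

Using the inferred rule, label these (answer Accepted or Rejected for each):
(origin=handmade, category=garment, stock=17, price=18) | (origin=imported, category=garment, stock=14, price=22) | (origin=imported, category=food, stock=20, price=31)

'Accepted' ⟺ origin is handmade.
Accepted: (origin=handmade, category=garment, stock=17, price=18), since origin is handmade. Rejected: (origin=imported, category=garment, stock=14, price=22), since origin is imported. Rejected: (origin=imported, category=food, stock=20, price=31), since origin is imported.

Accepted, Rejected, Rejected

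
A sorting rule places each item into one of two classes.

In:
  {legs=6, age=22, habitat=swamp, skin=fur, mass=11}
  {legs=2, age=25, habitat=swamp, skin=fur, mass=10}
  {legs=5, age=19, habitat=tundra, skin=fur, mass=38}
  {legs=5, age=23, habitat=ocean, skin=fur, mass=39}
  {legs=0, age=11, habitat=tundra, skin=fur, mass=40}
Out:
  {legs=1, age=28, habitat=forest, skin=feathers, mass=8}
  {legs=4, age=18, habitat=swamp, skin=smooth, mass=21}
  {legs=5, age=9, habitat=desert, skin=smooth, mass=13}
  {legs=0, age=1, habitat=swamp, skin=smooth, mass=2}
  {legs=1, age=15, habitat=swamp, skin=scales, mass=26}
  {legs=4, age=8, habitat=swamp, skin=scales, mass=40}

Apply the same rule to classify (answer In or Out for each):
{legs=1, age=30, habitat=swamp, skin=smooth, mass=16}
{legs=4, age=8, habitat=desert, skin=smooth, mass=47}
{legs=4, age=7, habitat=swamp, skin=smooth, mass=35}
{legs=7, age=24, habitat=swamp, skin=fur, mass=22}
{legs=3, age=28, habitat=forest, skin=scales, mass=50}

The pattern is that an item is 'In' exactly when: skin is fur.
{legs=1, age=30, habitat=swamp, skin=smooth, mass=16}: skin is smooth, fails the rule → Out. {legs=4, age=8, habitat=desert, skin=smooth, mass=47}: skin is smooth, fails the rule → Out. {legs=4, age=7, habitat=swamp, skin=smooth, mass=35}: skin is smooth, fails the rule → Out. {legs=7, age=24, habitat=swamp, skin=fur, mass=22}: skin is fur, checks out → In. {legs=3, age=28, habitat=forest, skin=scales, mass=50}: skin is scales, fails the rule → Out.

Out, Out, Out, In, Out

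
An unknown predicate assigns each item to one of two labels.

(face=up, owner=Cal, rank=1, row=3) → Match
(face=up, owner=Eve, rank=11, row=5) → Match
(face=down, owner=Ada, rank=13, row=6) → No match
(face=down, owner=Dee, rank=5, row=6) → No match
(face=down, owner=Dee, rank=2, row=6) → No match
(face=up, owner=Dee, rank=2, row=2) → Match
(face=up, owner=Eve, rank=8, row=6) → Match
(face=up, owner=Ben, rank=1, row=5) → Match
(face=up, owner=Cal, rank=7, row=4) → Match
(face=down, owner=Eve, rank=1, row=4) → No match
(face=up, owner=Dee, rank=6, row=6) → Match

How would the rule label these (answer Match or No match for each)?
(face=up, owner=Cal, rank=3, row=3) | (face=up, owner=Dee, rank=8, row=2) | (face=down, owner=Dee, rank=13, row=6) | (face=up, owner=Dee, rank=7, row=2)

Match, Match, No match, Match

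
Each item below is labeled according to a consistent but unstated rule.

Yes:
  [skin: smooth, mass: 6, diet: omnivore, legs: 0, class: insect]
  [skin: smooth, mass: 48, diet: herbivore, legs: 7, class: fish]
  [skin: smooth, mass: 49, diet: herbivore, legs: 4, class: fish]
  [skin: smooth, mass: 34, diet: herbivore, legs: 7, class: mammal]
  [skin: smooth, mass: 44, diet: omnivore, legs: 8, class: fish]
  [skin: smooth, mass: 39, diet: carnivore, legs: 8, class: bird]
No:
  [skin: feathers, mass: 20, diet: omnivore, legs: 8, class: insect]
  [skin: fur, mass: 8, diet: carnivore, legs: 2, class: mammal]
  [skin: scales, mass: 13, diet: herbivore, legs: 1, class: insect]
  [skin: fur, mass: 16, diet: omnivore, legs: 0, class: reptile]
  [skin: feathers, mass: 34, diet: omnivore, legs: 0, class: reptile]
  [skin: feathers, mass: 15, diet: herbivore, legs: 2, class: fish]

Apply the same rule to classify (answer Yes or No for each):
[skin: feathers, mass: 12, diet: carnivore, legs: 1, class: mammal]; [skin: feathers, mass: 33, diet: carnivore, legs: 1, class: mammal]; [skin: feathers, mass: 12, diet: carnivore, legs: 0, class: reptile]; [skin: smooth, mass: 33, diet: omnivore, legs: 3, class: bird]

No, No, No, Yes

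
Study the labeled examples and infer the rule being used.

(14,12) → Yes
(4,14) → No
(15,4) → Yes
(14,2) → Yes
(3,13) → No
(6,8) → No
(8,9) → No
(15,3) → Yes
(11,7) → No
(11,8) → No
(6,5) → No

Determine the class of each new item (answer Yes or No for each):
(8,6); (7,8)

No, No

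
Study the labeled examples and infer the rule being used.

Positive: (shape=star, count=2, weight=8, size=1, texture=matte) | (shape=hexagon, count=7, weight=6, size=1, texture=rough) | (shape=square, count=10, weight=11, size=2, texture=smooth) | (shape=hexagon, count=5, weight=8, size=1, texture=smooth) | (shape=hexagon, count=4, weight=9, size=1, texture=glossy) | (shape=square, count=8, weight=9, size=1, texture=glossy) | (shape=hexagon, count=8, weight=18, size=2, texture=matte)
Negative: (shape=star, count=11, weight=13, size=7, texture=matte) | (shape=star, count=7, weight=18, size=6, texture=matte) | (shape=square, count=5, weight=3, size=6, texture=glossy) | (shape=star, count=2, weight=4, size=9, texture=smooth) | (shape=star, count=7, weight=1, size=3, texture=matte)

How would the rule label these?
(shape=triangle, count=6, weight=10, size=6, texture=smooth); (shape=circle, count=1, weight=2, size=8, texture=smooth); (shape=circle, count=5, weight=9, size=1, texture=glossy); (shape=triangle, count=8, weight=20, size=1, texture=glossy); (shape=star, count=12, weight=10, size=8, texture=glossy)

Negative, Negative, Positive, Positive, Negative

The distinguishing property — size ≤ 2 — holds for all the 'Positive' cases and none of the 'Negative' cases.
(shape=triangle, count=6, weight=10, size=6, texture=smooth): size = 6, fails the rule → Negative. (shape=circle, count=1, weight=2, size=8, texture=smooth): size = 8, fails the rule → Negative. (shape=circle, count=5, weight=9, size=1, texture=glossy): size = 1, satisfies this → Positive. (shape=triangle, count=8, weight=20, size=1, texture=glossy): size = 1, satisfies this → Positive. (shape=star, count=12, weight=10, size=8, texture=glossy): size = 8, fails the rule → Negative.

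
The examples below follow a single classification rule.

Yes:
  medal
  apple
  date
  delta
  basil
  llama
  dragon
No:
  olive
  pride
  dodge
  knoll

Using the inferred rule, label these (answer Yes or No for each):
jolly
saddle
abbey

No, Yes, Yes

Comparing the two groups points to one rule — contains 'a'.
jolly → no 'a' → No. saddle → has 'a' → Yes. abbey → has 'a' → Yes.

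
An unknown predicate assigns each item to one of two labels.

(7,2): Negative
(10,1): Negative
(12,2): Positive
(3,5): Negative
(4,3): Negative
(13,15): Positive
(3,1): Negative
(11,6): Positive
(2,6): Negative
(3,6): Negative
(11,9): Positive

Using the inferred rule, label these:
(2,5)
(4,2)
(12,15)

Negative, Negative, Positive

The simplest hypothesis consistent with all the labels is: sum ≥ 14.
(2,5): Negative (2+5 = 7).
(4,2): Negative (4+2 = 6).
(12,15): Positive (12+15 = 27).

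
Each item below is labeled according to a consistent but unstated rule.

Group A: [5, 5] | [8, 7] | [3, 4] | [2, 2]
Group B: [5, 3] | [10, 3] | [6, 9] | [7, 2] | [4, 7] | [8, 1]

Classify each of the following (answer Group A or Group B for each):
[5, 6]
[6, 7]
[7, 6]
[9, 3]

Group A, Group A, Group A, Group B

All 'Group A' examples share one property — |first − second| ≤ 1 — and every 'Group B' example lacks it.
[5, 6]: |5−6| = 1 — passes, so Group A.
[6, 7]: |6−7| = 1 — passes, so Group A.
[7, 6]: |7−6| = 1 — passes, so Group A.
[9, 3]: |9−3| = 6 — does not satisfy this, so Group B.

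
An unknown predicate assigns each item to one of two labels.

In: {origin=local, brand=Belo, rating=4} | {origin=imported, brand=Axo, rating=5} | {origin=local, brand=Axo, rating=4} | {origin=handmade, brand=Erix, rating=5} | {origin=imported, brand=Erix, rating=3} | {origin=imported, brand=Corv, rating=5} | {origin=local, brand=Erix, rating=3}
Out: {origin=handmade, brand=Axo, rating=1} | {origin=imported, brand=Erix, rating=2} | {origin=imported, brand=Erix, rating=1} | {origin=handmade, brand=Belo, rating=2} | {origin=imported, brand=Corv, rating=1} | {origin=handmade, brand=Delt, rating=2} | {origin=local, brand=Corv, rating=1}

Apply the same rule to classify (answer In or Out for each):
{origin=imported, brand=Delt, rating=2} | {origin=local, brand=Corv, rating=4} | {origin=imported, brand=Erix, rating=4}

Out, In, In

All 'In' examples share one property — rating ≥ 3 — and every 'Out' example lacks it.
{origin=imported, brand=Delt, rating=2} — rating = 2, hence Out. {origin=local, brand=Corv, rating=4} — rating = 4, hence In. {origin=imported, brand=Erix, rating=4} — rating = 4, hence In.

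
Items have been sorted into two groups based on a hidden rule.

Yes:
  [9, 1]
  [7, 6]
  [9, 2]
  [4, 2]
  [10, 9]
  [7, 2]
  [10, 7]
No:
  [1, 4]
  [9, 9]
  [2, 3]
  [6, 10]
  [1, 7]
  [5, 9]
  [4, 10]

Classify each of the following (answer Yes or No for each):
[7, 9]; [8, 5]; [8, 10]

No, Yes, No

The distinguishing property — first > second — holds for all the 'Yes' cases and none of the 'No' cases.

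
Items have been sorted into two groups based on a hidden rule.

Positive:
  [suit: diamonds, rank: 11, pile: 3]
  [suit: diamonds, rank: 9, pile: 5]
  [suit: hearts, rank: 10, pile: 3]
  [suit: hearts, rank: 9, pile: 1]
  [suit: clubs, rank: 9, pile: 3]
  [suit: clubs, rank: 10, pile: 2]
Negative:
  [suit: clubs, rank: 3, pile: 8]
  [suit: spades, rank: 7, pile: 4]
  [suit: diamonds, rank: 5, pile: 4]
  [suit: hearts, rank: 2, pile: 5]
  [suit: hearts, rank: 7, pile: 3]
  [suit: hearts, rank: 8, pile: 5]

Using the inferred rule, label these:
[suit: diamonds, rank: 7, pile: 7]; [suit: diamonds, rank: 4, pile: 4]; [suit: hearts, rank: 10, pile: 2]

A rule that fits every label: rank ≥ 9 — true of each 'Positive' example, false of each 'Negative' one.
[suit: diamonds, rank: 7, pile: 7]: Negative (rank = 7).
[suit: diamonds, rank: 4, pile: 4]: Negative (rank = 4).
[suit: hearts, rank: 10, pile: 2]: Positive (rank = 10).

Negative, Negative, Positive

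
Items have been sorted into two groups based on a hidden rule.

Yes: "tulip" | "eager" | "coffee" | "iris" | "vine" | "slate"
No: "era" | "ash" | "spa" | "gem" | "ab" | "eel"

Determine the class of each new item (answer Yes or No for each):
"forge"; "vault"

Rule: length ≥ 4. This holds for each 'Yes' example and fails for each 'No' one.
Yes: "forge", since length 5. Yes: "vault", since length 5.

Yes, Yes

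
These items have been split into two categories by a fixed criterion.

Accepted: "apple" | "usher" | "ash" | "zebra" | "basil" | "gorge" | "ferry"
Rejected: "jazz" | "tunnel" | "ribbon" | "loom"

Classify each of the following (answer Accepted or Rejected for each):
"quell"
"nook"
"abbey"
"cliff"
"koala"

The distinguishing property — odd length — holds for all the 'Accepted' cases and none of the 'Rejected' cases.
"quell": Accepted (length 5). "nook": Rejected (length 4). "abbey": Accepted (length 5). "cliff": Accepted (length 5). "koala": Accepted (length 5).

Accepted, Rejected, Accepted, Accepted, Accepted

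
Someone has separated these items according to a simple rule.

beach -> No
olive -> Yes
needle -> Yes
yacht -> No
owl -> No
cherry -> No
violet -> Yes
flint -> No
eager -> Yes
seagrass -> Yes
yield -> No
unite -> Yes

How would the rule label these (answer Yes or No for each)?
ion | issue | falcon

No, Yes, No

Every 'Yes' example satisfies: has ≥ 3 vowels. None of the 'No' examples do.
No: ion, since 2 vowels.
Yes: issue, since 3 vowels.
No: falcon, since 2 vowels.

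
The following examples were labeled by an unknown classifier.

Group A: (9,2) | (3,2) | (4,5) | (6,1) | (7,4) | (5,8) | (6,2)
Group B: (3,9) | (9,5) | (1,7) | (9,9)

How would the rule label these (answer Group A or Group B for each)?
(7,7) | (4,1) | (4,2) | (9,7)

Group B, Group A, Group A, Group B

Every 'Group A' example satisfies: product is even. None of the 'Group B' examples do.
(7,7): 7·7 = 49 — fails this test, so Group B.
(4,1): 4·1 = 4 — fits, so Group A.
(4,2): 4·2 = 8 — fits, so Group A.
(9,7): 9·7 = 63 — fails this test, so Group B.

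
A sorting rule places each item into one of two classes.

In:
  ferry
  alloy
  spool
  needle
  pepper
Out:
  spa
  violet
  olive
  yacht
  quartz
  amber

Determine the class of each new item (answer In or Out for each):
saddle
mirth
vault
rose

The rule appears to be: has a double letter.
saddle: 'dd' doubled, fits → In. mirth: no doubled letter, fails the rule → Out. vault: no doubled letter, fails the rule → Out. rose: no doubled letter, fails the rule → Out.

In, Out, Out, Out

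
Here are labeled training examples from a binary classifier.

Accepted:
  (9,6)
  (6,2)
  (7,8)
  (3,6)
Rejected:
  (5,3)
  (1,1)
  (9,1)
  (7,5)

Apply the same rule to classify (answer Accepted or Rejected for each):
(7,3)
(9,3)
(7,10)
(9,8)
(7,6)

The classifier is using: second is even.

Rejected, Rejected, Accepted, Accepted, Accepted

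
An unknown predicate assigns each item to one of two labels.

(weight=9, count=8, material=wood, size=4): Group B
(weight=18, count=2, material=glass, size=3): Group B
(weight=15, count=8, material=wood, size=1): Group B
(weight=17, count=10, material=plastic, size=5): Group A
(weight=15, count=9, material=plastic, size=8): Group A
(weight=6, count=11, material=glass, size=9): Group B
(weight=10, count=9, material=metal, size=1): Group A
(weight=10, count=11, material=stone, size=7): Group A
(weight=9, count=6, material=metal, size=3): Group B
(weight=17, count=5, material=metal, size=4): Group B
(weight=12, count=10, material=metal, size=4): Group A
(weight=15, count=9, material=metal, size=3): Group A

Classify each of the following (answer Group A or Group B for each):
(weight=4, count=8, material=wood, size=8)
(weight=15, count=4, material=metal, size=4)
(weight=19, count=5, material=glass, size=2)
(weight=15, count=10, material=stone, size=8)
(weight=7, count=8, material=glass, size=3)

A rule that fits every label: count ≥ 9 AND size ≤ 8 — true of each 'Group A' example, false of each 'Group B' one.
(weight=4, count=8, material=wood, size=8) → count = 8, size = 8 → Group B. (weight=15, count=4, material=metal, size=4) → count = 4, size = 4 → Group B. (weight=19, count=5, material=glass, size=2) → count = 5, size = 2 → Group B. (weight=15, count=10, material=stone, size=8) → count = 10, size = 8 → Group A. (weight=7, count=8, material=glass, size=3) → count = 8, size = 3 → Group B.

Group B, Group B, Group B, Group A, Group B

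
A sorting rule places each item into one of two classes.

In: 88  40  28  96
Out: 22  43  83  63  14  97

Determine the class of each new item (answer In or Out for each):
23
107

One predicate separates the groups cleanly: multiple of 4.

Out, Out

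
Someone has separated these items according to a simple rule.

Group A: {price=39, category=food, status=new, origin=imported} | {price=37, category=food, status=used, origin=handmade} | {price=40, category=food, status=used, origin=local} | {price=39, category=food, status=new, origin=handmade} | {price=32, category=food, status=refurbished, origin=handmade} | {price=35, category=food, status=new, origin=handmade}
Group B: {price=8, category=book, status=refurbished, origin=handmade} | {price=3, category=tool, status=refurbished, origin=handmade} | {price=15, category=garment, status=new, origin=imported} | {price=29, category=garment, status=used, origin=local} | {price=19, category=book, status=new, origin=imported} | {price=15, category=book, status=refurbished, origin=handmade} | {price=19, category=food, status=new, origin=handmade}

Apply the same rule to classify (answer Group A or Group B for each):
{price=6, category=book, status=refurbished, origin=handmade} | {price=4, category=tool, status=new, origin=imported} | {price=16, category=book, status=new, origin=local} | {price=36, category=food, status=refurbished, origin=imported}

Group B, Group B, Group B, Group A

The distinguishing property — price ≥ 32 — holds for all the 'Group A' cases and none of the 'Group B' cases.
{price=6, category=book, status=refurbished, origin=handmade}: price = 6 — lacks this property, so Group B. {price=4, category=tool, status=new, origin=imported}: price = 4 — lacks this property, so Group B. {price=16, category=book, status=new, origin=local}: price = 16 — lacks this property, so Group B. {price=36, category=food, status=refurbished, origin=imported}: price = 36 — passes, so Group A.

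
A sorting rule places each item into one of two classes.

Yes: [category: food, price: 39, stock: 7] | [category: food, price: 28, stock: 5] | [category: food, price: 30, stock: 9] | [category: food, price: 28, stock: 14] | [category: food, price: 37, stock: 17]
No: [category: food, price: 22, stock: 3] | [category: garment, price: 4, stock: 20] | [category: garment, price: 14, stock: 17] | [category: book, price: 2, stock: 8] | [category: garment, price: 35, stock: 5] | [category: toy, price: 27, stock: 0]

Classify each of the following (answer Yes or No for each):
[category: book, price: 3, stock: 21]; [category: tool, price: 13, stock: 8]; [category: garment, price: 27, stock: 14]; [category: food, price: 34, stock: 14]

All 'Yes' examples share one property — category is food AND stock ≥ 5 — and every 'No' example lacks it.
[category: book, price: 3, stock: 21] → category is book, stock = 21 → No.
[category: tool, price: 13, stock: 8] → category is tool, stock = 8 → No.
[category: garment, price: 27, stock: 14] → category is garment, stock = 14 → No.
[category: food, price: 34, stock: 14] → category is food, stock = 14 → Yes.

No, No, No, Yes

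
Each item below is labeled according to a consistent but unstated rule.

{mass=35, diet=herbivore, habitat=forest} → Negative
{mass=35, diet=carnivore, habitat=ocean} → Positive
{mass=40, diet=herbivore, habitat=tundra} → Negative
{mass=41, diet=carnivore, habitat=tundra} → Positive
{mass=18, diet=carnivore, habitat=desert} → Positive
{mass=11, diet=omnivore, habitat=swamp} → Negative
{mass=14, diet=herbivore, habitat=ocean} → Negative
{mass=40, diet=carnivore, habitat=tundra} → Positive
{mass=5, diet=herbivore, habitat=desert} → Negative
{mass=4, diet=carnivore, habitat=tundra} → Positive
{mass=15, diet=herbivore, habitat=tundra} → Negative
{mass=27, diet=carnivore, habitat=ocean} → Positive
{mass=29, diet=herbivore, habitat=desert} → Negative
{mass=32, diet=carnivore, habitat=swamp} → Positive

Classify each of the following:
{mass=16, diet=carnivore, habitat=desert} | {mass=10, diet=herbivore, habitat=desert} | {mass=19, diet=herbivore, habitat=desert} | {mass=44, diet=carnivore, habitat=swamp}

Every 'Positive' example satisfies: diet is carnivore. None of the 'Negative' examples do.
{mass=16, diet=carnivore, habitat=desert} → diet is carnivore → Positive.
{mass=10, diet=herbivore, habitat=desert} → diet is herbivore → Negative.
{mass=19, diet=herbivore, habitat=desert} → diet is herbivore → Negative.
{mass=44, diet=carnivore, habitat=swamp} → diet is carnivore → Positive.

Positive, Negative, Negative, Positive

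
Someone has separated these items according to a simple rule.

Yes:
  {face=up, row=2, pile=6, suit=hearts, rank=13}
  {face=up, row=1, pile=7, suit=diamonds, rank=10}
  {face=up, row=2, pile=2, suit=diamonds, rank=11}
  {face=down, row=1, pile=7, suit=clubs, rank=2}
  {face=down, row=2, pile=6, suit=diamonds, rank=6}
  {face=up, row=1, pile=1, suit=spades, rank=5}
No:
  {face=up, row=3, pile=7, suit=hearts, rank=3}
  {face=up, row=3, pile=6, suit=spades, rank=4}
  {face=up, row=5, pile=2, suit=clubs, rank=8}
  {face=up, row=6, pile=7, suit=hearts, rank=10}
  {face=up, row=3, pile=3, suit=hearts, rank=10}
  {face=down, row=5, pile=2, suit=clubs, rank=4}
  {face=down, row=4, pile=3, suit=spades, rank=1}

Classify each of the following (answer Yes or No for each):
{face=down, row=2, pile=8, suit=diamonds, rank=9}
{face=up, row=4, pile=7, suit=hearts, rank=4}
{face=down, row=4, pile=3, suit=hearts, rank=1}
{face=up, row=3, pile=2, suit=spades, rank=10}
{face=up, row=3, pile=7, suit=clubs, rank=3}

Yes, No, No, No, No

The rule appears to be: row ≤ 2.
{face=down, row=2, pile=8, suit=diamonds, rank=9}: row = 2 — meets the rule, so Yes.
{face=up, row=4, pile=7, suit=hearts, rank=4}: row = 4 — does not satisfy this, so No.
{face=down, row=4, pile=3, suit=hearts, rank=1}: row = 4 — does not satisfy this, so No.
{face=up, row=3, pile=2, suit=spades, rank=10}: row = 3 — does not satisfy this, so No.
{face=up, row=3, pile=7, suit=clubs, rank=3}: row = 3 — does not satisfy this, so No.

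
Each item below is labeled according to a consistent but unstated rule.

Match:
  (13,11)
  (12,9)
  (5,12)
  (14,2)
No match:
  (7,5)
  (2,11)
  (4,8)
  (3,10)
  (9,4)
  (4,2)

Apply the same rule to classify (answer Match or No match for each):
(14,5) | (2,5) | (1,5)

Match, No match, No match

The distinguishing property — sum ≥ 16 — holds for all the 'Match' cases and none of the 'No match' cases.
(14,5): 14+5 = 19 — meets the rule, so Match. (2,5): 2+5 = 7 — lacks this property, so No match. (1,5): 1+5 = 6 — lacks this property, so No match.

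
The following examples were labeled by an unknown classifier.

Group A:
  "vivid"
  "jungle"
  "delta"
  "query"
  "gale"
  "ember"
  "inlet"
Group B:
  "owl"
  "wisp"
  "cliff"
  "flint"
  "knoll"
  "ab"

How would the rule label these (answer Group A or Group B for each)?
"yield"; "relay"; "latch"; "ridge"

Group A, Group A, Group B, Group A

The simplest hypothesis consistent with all the labels is: has ≥ 2 vowels.
"yield": 2 vowels, qualifies → Group A.
"relay": 2 vowels, qualifies → Group A.
"latch": 1 vowel, fails this test → Group B.
"ridge": 2 vowels, qualifies → Group A.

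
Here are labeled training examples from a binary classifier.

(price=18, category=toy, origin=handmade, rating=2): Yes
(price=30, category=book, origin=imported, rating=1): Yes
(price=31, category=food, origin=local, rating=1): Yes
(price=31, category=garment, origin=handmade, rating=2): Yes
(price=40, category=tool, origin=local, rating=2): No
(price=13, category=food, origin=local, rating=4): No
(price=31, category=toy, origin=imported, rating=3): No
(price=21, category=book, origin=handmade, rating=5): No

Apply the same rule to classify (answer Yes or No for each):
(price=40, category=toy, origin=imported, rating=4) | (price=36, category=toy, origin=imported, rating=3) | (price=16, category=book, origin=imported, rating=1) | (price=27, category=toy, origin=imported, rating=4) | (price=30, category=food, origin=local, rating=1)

A rule that fits every label: rating ≤ 2 AND price ≤ 31 — true of each 'Yes' example, false of each 'No' one.
(price=40, category=toy, origin=imported, rating=4): rating = 4, price = 40 — doesn't qualify, so No.
(price=36, category=toy, origin=imported, rating=3): rating = 3, price = 36 — doesn't qualify, so No.
(price=16, category=book, origin=imported, rating=1): rating = 1, price = 16 — satisfies this, so Yes.
(price=27, category=toy, origin=imported, rating=4): rating = 4, price = 27 — doesn't qualify, so No.
(price=30, category=food, origin=local, rating=1): rating = 1, price = 30 — satisfies this, so Yes.

No, No, Yes, No, Yes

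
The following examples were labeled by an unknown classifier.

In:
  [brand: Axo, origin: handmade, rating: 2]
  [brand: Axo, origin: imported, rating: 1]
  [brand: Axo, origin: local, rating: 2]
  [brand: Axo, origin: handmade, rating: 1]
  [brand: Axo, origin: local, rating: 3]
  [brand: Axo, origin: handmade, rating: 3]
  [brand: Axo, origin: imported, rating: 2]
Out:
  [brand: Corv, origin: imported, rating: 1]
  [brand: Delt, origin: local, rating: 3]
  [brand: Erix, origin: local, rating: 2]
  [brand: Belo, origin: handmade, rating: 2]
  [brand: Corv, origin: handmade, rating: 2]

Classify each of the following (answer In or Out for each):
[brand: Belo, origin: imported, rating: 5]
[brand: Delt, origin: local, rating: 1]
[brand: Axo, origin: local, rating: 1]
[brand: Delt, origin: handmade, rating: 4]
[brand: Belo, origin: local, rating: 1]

Out, Out, In, Out, Out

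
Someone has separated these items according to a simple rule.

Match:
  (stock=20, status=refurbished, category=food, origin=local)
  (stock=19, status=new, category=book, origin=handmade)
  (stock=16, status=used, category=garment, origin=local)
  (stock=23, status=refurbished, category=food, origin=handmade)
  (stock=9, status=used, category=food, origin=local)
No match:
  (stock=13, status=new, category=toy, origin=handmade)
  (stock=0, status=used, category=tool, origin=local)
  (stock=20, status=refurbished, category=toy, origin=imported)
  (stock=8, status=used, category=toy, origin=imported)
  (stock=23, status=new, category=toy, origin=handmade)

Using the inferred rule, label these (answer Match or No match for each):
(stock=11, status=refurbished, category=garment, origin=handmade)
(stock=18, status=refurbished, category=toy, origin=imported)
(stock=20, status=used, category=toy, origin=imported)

Match, No match, No match

Every 'Match' example satisfies: category is not toy AND stock ≥ 8. None of the 'No match' examples do.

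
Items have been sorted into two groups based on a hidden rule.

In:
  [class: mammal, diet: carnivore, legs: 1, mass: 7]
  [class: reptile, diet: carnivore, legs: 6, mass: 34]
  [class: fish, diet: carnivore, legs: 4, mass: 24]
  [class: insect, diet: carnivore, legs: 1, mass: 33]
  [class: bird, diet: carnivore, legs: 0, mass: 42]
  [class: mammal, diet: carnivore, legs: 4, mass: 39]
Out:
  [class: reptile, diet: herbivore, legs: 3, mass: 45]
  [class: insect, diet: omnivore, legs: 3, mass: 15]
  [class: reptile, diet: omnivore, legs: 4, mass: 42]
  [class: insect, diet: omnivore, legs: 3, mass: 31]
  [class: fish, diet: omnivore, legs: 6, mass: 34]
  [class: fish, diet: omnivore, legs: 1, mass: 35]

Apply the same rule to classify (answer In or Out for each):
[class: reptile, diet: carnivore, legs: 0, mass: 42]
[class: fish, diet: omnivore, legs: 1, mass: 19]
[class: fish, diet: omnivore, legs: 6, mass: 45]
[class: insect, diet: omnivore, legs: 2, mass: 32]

Checking candidate rules against both groups, what survives is: diet is carnivore.

In, Out, Out, Out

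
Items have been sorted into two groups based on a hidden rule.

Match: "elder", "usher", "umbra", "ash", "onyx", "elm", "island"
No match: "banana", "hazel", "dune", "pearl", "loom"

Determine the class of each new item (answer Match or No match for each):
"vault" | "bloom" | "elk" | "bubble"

The rule appears to be: starts with a vowel.

No match, No match, Match, No match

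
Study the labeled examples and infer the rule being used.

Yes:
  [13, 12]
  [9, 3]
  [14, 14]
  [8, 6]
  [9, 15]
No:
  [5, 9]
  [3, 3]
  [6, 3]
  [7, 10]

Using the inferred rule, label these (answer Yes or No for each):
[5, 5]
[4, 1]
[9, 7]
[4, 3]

The simplest hypothesis consistent with all the labels is: first ≥ 8.
No: [5, 5], since first 5.
No: [4, 1], since first 4.
Yes: [9, 7], since first 9.
No: [4, 3], since first 4.

No, No, Yes, No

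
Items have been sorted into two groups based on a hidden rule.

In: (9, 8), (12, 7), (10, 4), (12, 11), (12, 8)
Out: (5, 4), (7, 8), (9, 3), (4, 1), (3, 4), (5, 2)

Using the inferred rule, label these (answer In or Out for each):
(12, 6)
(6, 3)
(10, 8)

In, Out, In

One predicate separates the groups cleanly: first > second AND sum ≥ 14.
(12, 6) → 12 > 6, 12+6 = 18 → In.
(6, 3) → 6 > 3, 6+3 = 9 → Out.
(10, 8) → 10 > 8, 10+8 = 18 → In.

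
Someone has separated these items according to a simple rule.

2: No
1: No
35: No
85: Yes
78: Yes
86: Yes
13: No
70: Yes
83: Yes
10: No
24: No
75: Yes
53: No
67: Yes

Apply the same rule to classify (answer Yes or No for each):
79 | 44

The classifier is using: at least 67.
79 — 79 ≥ 67, hence Yes. 44 — 44 < 67, hence No.

Yes, No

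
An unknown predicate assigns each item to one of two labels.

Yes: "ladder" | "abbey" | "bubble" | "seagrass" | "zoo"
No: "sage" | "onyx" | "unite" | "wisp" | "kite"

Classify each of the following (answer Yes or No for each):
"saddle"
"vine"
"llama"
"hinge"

Yes, No, Yes, No

The pattern is that an item is 'Yes' exactly when: has a double letter.
Yes: "saddle", since 'dd' doubled. No: "vine", since no doubled letter. Yes: "llama", since 'll' doubled. No: "hinge", since no doubled letter.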